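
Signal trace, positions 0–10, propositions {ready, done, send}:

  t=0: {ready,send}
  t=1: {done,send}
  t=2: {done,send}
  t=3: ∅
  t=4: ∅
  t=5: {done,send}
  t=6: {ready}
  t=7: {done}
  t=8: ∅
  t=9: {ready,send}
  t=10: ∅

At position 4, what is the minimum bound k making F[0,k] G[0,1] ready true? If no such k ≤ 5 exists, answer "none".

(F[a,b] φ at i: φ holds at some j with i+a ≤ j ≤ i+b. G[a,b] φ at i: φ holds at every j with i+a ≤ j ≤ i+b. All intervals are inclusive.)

Scan j = 4,5,… for G[0,1] ready:
  j=4: fails
  j=5: fails
  j=6: fails
  j=7: fails
  j=8: fails
  j=9: fails
No j in [4,9] satisfies it → none.

none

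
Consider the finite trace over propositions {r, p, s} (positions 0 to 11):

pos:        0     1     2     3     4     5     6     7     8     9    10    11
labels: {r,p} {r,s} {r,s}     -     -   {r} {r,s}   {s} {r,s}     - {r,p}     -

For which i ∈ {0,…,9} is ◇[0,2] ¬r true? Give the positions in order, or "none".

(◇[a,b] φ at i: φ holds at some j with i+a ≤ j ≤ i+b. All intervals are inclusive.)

Evaluate at each i in [0,9]:
  i=0: ✗ (none in [0,2])
  i=1: ✓ (witness j=3)
  i=2: ✓ (witness j=3)
  i=3: ✓ (witness j=3)
  i=4: ✓ (witness j=4)
  i=5: ✓ (witness j=7)
  i=6: ✓ (witness j=7)
  i=7: ✓ (witness j=7)
  i=8: ✓ (witness j=9)
  i=9: ✓ (witness j=9)

1, 2, 3, 4, 5, 6, 7, 8, 9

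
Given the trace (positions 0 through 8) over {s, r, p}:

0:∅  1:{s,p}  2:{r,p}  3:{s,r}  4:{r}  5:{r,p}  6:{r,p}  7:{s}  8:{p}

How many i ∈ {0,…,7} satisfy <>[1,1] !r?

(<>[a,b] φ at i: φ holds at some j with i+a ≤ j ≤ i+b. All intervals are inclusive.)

Evaluate at each i in [0,7]:
  i=0: ✓ (witness j=1)
  i=1: ✗ (none in [2,2])
  i=2: ✗ (none in [3,3])
  i=3: ✗ (none in [4,4])
  i=4: ✗ (none in [5,5])
  i=5: ✗ (none in [6,6])
  i=6: ✓ (witness j=7)
  i=7: ✓ (witness j=8)
Positions where it holds: {0, 6, 7} → 3.

3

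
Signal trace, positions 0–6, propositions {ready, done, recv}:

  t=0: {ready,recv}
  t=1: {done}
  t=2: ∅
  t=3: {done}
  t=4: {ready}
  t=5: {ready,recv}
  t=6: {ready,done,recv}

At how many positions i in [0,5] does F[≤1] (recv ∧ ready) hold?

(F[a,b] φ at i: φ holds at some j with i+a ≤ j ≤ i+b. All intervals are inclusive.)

3

Evaluate at each i in [0,5]:
  i=0: ✓ (witness j=0)
  i=1: ✗ (none in [1,2])
  i=2: ✗ (none in [2,3])
  i=3: ✗ (none in [3,4])
  i=4: ✓ (witness j=5)
  i=5: ✓ (witness j=5)
Positions where it holds: {0, 4, 5} → 3.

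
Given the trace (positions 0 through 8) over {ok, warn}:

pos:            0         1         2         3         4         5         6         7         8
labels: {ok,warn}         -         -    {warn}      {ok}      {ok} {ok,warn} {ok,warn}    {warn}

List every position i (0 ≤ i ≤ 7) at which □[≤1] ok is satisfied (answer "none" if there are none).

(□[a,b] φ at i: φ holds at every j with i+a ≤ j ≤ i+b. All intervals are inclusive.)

4, 5, 6

Evaluate at each i in [0,7]:
  i=0: ✗ (fails at j=1)
  i=1: ✗ (fails at j=1)
  i=2: ✗ (fails at j=2)
  i=3: ✗ (fails at j=3)
  i=4: ✓ (all of [4,5])
  i=5: ✓ (all of [5,6])
  i=6: ✓ (all of [6,7])
  i=7: ✗ (fails at j=8)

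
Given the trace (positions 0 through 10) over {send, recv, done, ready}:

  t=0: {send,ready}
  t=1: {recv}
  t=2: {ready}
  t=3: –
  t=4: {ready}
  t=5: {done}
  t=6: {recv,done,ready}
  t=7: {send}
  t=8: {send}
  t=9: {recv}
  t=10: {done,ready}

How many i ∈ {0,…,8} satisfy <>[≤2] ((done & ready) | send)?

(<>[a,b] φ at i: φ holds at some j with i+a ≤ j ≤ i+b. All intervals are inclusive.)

6

Evaluate at each i in [0,8]:
  i=0: ✓ (witness j=0)
  i=1: ✗ (none in [1,3])
  i=2: ✗ (none in [2,4])
  i=3: ✗ (none in [3,5])
  i=4: ✓ (witness j=6)
  i=5: ✓ (witness j=6)
  i=6: ✓ (witness j=6)
  i=7: ✓ (witness j=7)
  i=8: ✓ (witness j=8)
Positions where it holds: {0, 4, 5, 6, 7, 8} → 6.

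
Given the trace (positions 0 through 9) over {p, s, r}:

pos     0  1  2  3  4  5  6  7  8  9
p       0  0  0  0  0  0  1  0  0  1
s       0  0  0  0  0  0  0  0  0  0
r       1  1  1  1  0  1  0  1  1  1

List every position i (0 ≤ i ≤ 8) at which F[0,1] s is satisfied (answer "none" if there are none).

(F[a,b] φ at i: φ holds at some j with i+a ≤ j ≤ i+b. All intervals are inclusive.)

Evaluate at each i in [0,8]:
  i=0: ✗ (none in [0,1])
  i=1: ✗ (none in [1,2])
  i=2: ✗ (none in [2,3])
  i=3: ✗ (none in [3,4])
  i=4: ✗ (none in [4,5])
  i=5: ✗ (none in [5,6])
  i=6: ✗ (none in [6,7])
  i=7: ✗ (none in [7,8])
  i=8: ✗ (none in [8,9])

none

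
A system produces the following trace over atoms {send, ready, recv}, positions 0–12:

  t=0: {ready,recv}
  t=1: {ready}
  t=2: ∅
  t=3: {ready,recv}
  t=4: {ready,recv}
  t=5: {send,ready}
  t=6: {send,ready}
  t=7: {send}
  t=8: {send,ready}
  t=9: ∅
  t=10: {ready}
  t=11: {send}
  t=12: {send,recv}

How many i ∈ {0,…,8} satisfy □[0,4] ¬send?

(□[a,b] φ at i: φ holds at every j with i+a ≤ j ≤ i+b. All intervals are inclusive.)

Evaluate at each i in [0,8]:
  i=0: ✓ (all of [0,4])
  i=1: ✗ (fails at j=5)
  i=2: ✗ (fails at j=5)
  i=3: ✗ (fails at j=5)
  i=4: ✗ (fails at j=5)
  i=5: ✗ (fails at j=5)
  i=6: ✗ (fails at j=6)
  i=7: ✗ (fails at j=7)
  i=8: ✗ (fails at j=8)
Positions where it holds: {0} → 1.

1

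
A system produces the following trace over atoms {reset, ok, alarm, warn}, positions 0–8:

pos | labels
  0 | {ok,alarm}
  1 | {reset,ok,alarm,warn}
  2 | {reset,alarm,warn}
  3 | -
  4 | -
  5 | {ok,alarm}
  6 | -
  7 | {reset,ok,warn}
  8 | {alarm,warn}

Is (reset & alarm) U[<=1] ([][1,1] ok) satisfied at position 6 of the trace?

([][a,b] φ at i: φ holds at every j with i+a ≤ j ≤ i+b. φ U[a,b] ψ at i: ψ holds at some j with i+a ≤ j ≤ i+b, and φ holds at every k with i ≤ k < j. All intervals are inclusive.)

Yes

Need some j in [6,7] with [][1,1] ok, and (reset & alarm) at every k in [6,j-1].
  j=6: [][1,1] ok holds; no prefix to check → satisfied.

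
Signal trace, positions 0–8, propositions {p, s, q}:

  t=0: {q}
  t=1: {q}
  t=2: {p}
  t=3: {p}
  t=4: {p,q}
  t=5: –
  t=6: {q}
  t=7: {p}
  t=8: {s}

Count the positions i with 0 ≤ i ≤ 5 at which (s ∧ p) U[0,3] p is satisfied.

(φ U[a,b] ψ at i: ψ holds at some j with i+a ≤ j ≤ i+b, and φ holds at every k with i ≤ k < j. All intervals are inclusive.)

Evaluate at each i in [0,5]:
  i=0: ✗ (lhs fails at k=0 before rhs at j=2)
  i=1: ✗ (lhs fails at k=1 before rhs at j=2)
  i=2: ✓ (rhs at j=2)
  i=3: ✓ (rhs at j=3)
  i=4: ✓ (rhs at j=4)
  i=5: ✗ (lhs fails at k=5 before rhs at j=7)
Positions where it holds: {2, 3, 4} → 3.

3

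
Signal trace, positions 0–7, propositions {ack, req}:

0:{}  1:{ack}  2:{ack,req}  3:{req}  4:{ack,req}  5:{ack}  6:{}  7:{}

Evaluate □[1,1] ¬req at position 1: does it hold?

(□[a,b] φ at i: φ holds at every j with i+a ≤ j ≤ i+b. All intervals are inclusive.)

No

Check ¬req at every j in [2,2]:
  j=2: false
Fails at j=2 → formula fails.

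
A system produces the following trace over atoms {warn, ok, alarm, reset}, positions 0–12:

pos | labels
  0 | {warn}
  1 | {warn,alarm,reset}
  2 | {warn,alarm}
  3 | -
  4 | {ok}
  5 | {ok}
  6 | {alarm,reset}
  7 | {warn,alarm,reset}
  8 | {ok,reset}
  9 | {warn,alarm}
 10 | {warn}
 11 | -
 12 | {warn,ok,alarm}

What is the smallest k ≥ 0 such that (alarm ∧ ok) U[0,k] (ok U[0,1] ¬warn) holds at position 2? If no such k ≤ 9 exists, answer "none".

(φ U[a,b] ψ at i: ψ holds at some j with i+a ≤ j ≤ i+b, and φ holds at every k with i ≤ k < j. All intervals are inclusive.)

none

Need earliest j ≥ 2 with (ok U[0,1] ¬warn), and (alarm ∧ ok) at every k in [2,j-1].
  j=2: rhs fails.
  j=3: rhs holds but lhs fails at k=2.
  j=4: rhs holds but lhs fails at k=2.
  j=5: rhs holds but lhs fails at k=2.
  j=6: rhs holds but lhs fails at k=2.
  j=7: rhs fails.
  j=8: rhs holds but lhs fails at k=2.
  j=9: rhs fails.
  j=10: rhs fails.
  j=11: rhs holds but lhs fails at k=2.
No witness within the range → none.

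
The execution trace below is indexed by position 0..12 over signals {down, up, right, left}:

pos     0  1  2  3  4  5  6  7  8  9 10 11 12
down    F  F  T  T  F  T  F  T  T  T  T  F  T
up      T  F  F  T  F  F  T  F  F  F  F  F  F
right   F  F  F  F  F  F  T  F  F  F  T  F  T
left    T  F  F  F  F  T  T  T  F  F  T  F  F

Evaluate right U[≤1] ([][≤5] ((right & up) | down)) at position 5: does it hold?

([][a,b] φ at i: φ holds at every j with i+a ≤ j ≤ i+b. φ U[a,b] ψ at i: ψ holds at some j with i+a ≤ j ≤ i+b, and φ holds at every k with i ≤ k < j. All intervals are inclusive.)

Yes

Need some j in [5,6] with [][≤5] ((right & up) | down), and right at every k in [5,j-1].
  j=5: [][≤5] ((right & up) | down) holds; no prefix to check → satisfied.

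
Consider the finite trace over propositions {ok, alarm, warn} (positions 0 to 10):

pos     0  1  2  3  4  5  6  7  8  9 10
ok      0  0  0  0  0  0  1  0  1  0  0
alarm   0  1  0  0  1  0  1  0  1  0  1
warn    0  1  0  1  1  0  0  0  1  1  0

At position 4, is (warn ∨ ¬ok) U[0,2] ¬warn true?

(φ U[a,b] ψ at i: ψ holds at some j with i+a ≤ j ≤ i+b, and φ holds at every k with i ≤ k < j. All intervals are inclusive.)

Need some j in [4,6] with ¬warn, and (warn ∨ ¬ok) at every k in [4,j-1].
  j=4: ¬warn false.
  j=5: ¬warn holds; (warn ∨ ¬ok) holds at every k in [4,4] → satisfied.

Yes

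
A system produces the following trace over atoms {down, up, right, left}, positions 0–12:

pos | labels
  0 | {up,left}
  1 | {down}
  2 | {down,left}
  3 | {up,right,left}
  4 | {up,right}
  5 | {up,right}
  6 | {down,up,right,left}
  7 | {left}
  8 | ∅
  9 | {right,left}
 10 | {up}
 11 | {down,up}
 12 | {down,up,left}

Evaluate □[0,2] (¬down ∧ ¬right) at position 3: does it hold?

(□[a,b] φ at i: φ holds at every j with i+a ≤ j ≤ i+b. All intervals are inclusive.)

Check (¬down ∧ ¬right) at every j in [3,5]:
  j=3: false
  j=4: false
  j=5: false
Fails at j=3 → formula fails.

False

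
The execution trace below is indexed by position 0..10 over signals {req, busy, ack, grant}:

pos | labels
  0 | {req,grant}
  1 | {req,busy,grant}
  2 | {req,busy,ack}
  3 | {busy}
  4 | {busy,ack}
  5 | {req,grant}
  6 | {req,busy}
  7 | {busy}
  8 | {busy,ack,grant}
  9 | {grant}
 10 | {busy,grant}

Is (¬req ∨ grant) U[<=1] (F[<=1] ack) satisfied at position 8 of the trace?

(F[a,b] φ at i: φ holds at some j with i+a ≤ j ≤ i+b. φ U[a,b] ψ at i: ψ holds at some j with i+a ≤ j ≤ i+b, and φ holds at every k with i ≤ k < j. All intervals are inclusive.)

Yes

Need some j in [8,9] with F[<=1] ack, and (¬req ∨ grant) at every k in [8,j-1].
  j=8: F[<=1] ack holds; no prefix to check → satisfied.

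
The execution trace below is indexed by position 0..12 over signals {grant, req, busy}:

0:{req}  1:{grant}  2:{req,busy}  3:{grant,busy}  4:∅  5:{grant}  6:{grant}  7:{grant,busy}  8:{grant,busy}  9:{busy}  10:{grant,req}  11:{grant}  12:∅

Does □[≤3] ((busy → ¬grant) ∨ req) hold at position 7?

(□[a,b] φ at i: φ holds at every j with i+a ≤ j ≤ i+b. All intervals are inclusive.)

Check ((busy → ¬grant) ∨ req) at every j in [7,10]:
  j=7: false
  j=8: false
  j=9: true
  j=10: true
Fails at j=7 → formula fails.

No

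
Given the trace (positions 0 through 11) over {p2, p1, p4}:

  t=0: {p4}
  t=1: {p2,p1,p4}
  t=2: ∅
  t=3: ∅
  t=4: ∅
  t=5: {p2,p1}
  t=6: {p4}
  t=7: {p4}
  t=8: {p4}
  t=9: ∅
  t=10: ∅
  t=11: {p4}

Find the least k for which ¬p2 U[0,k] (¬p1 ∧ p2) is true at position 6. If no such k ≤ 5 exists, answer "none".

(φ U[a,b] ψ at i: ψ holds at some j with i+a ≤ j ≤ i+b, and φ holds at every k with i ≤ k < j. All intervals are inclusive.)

none

Need earliest j ≥ 6 with (¬p1 ∧ p2), and ¬p2 at every k in [6,j-1].
  j=6: rhs fails.
  j=7: rhs fails.
  j=8: rhs fails.
  j=9: rhs fails.
  j=10: rhs fails.
  j=11: rhs fails.
No witness within the range → none.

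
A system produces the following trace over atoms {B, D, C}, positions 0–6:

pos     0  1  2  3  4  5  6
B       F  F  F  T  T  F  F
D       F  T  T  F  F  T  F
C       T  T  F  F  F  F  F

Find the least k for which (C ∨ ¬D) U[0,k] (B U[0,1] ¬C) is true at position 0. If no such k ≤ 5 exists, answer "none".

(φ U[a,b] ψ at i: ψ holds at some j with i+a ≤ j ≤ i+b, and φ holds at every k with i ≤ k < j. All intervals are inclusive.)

2

Need earliest j ≥ 0 with (B U[0,1] ¬C), and (C ∨ ¬D) at every k in [0,j-1].
  j=0: rhs fails.
  j=1: rhs fails.
  j=2: rhs holds; lhs holds on [0,1]. k = 2.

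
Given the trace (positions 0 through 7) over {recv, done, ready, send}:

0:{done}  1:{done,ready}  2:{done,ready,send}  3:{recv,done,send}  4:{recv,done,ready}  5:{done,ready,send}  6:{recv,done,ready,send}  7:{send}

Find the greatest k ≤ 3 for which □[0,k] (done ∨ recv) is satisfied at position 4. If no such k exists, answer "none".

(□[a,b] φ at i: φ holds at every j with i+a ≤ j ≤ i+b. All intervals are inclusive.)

(done ∨ recv) must hold from j=4 onward; find where it first fails.
  j=4: holds
  j=5: holds
  j=6: holds
  j=7: fails
Holds on [4,6], so largest k = 2.

2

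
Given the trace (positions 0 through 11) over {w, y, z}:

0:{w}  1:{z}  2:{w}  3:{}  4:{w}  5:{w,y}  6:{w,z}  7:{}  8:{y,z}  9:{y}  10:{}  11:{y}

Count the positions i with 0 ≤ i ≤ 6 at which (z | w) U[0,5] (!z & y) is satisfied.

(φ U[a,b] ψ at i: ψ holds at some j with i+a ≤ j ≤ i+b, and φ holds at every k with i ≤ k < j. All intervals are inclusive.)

Evaluate at each i in [0,6]:
  i=0: ✗ (lhs fails at k=3 before rhs at j=5)
  i=1: ✗ (lhs fails at k=3 before rhs at j=5)
  i=2: ✗ (lhs fails at k=3 before rhs at j=5)
  i=3: ✗ (lhs fails at k=3 before rhs at j=5)
  i=4: ✓ (rhs at j=5; lhs holds on [4,4])
  i=5: ✓ (rhs at j=5)
  i=6: ✗ (lhs fails at k=7 before rhs at j=9)
Positions where it holds: {4, 5} → 2.

2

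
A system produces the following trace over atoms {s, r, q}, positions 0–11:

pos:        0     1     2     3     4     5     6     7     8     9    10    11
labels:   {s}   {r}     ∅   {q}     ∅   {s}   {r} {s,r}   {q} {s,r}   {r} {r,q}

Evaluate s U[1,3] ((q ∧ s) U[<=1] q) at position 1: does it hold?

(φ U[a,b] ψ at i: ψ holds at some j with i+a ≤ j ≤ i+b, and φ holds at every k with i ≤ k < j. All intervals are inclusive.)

Need some j in [2,4] with ((q ∧ s) U[<=1] q), and s at every k in [1,j-1].
  j=2: ((q ∧ s) U[<=1] q) — fails.
  j=3: ((q ∧ s) U[<=1] q) holds, but s fails at k=1 → not this j.
  j=4: ((q ∧ s) U[<=1] q) — fails.
No j in the window works → until fails.

False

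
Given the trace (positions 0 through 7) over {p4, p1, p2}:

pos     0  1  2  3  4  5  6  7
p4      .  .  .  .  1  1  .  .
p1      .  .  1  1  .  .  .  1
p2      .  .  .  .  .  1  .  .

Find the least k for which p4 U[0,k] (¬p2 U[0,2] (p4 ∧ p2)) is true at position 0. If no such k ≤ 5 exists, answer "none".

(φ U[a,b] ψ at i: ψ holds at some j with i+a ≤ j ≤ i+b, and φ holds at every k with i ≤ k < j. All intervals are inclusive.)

Need earliest j ≥ 0 with (¬p2 U[0,2] (p4 ∧ p2)), and p4 at every k in [0,j-1].
  j=0: rhs fails.
  j=1: rhs fails.
  j=2: rhs fails.
  j=3: rhs holds but lhs fails at k=0.
  j=4: rhs holds but lhs fails at k=0.
  j=5: rhs holds but lhs fails at k=0.
No witness within the range → none.

none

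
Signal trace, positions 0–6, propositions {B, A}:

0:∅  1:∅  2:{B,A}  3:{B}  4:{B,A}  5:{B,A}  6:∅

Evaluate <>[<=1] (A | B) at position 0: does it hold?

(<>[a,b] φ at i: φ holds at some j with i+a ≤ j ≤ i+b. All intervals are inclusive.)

Does not hold

Check (A | B) at each j in [0,1]:
  j=0: false
  j=1: false
No position in the window satisfies it → formula fails.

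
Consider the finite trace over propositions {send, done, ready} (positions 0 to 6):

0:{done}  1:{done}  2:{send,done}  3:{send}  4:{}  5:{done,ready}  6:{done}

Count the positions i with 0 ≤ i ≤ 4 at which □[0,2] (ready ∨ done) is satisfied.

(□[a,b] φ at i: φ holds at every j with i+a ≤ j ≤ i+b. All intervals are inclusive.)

1

Evaluate at each i in [0,4]:
  i=0: ✓ (all of [0,2])
  i=1: ✗ (fails at j=3)
  i=2: ✗ (fails at j=3)
  i=3: ✗ (fails at j=3)
  i=4: ✗ (fails at j=4)
Positions where it holds: {0} → 1.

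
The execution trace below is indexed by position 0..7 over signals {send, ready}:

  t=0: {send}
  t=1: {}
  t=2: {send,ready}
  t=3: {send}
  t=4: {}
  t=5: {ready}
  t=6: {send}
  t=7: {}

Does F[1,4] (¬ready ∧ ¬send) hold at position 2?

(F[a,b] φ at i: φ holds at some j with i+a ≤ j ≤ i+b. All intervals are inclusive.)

Check (¬ready ∧ ¬send) at each j in [3,6]:
  j=3: false
  j=4: true
  j=5: false
  j=6: false
Found at j=4 → formula holds.

Holds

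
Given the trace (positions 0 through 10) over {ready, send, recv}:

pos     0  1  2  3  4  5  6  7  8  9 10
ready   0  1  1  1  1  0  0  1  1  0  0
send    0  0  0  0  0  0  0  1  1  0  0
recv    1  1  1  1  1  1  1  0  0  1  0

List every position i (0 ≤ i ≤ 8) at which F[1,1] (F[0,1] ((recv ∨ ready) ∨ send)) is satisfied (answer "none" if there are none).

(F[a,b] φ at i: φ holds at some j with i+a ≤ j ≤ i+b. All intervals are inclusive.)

Evaluate at each i in [0,8]:
  i=0: ✓ (witness j=1)
  i=1: ✓ (witness j=2)
  i=2: ✓ (witness j=3)
  i=3: ✓ (witness j=4)
  i=4: ✓ (witness j=5)
  i=5: ✓ (witness j=6)
  i=6: ✓ (witness j=7)
  i=7: ✓ (witness j=8)
  i=8: ✓ (witness j=9)

0, 1, 2, 3, 4, 5, 6, 7, 8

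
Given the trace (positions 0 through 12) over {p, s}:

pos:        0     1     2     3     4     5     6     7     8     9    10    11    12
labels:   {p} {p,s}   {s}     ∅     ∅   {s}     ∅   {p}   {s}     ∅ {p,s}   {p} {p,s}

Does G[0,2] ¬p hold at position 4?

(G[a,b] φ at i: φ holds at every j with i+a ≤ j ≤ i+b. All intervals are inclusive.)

Yes

Check ¬p at every j in [4,6]:
  j=4: true
  j=5: true
  j=6: true
All positions satisfy it → formula holds.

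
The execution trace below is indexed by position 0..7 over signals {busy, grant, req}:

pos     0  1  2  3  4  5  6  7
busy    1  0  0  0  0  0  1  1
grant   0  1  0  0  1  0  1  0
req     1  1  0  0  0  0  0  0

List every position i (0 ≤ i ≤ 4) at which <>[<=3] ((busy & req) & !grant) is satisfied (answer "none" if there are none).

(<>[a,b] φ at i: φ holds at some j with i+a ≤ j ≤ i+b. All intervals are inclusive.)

Evaluate at each i in [0,4]:
  i=0: ✓ (witness j=0)
  i=1: ✗ (none in [1,4])
  i=2: ✗ (none in [2,5])
  i=3: ✗ (none in [3,6])
  i=4: ✗ (none in [4,7])

0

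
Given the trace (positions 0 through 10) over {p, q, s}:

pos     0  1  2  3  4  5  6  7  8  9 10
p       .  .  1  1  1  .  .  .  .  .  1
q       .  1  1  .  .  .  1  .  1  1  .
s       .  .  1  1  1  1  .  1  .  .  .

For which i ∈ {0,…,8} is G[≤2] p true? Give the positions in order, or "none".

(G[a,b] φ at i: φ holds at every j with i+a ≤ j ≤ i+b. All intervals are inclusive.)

2

Evaluate at each i in [0,8]:
  i=0: ✗ (fails at j=0)
  i=1: ✗ (fails at j=1)
  i=2: ✓ (all of [2,4])
  i=3: ✗ (fails at j=5)
  i=4: ✗ (fails at j=5)
  i=5: ✗ (fails at j=5)
  i=6: ✗ (fails at j=6)
  i=7: ✗ (fails at j=7)
  i=8: ✗ (fails at j=8)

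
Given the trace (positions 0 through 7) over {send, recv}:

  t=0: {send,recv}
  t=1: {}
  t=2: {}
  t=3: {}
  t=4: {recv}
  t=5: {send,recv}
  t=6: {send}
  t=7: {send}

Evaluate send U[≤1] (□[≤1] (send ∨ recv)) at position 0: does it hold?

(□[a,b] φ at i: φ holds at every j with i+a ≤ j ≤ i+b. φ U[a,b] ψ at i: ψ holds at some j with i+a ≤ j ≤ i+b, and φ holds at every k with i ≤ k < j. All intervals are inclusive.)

Need some j in [0,1] with □[≤1] (send ∨ recv), and send at every k in [0,j-1].
  j=0: □[≤1] (send ∨ recv) — fails at 1.
  j=1: □[≤1] (send ∨ recv) — fails at 1.
No j in the window works → until fails.

False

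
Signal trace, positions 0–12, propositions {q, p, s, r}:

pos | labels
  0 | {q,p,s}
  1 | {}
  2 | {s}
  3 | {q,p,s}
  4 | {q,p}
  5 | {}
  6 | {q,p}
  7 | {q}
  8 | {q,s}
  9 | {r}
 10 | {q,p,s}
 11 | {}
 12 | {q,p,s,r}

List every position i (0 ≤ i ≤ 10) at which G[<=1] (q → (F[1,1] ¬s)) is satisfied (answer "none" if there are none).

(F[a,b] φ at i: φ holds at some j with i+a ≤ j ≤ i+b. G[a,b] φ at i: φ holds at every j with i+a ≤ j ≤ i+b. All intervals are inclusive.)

0, 1, 2, 3, 4, 5, 8, 9, 10

Evaluate at each i in [0,10]:
  i=0: ✓ (all of [0,1])
  i=1: ✓ (all of [1,2])
  i=2: ✓ (all of [2,3])
  i=3: ✓ (all of [3,4])
  i=4: ✓ (all of [4,5])
  i=5: ✓ (all of [5,6])
  i=6: ✗ (fails at j=7)
  i=7: ✗ (fails at j=7)
  i=8: ✓ (all of [8,9])
  i=9: ✓ (all of [9,10])
  i=10: ✓ (all of [10,11])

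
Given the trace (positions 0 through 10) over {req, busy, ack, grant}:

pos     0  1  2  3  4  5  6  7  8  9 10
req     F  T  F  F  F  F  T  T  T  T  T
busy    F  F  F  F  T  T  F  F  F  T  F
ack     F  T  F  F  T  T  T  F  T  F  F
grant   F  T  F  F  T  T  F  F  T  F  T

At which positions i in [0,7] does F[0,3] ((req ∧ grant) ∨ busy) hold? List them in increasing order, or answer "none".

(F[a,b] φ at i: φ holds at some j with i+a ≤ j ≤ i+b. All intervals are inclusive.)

0, 1, 2, 3, 4, 5, 6, 7

Evaluate at each i in [0,7]:
  i=0: ✓ (witness j=1)
  i=1: ✓ (witness j=1)
  i=2: ✓ (witness j=4)
  i=3: ✓ (witness j=4)
  i=4: ✓ (witness j=4)
  i=5: ✓ (witness j=5)
  i=6: ✓ (witness j=8)
  i=7: ✓ (witness j=8)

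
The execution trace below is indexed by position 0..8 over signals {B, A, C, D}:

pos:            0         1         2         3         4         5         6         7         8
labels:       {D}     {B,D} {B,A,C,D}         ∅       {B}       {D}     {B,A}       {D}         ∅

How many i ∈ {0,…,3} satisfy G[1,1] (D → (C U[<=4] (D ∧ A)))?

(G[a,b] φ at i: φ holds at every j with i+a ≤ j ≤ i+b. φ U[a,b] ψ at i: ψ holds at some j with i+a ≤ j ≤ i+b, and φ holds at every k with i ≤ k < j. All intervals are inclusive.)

Evaluate at each i in [0,3]:
  i=0: ✗ (fails at j=1)
  i=1: ✓ (all of [2,2])
  i=2: ✓ (all of [3,3])
  i=3: ✓ (all of [4,4])
Positions where it holds: {1, 2, 3} → 3.

3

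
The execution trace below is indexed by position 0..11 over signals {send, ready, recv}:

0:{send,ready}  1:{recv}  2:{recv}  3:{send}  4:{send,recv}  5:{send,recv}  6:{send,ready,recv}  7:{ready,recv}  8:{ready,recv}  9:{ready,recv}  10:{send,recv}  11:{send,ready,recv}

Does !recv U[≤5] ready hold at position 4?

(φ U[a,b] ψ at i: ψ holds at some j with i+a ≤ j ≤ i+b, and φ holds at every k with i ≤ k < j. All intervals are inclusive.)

False

Need some j in [4,9] with ready, and !recv at every k in [4,j-1].
  j=4: ready false.
  j=5: ready false.
  j=6: ready holds, but !recv fails at k=4 → not this j.
  j=7: ready holds, but !recv fails at k=4 → not this j.
  j=8: ready holds, but !recv fails at k=4 → not this j.
  j=9: ready holds, but !recv fails at k=4 → not this j.
No j in the window works → until fails.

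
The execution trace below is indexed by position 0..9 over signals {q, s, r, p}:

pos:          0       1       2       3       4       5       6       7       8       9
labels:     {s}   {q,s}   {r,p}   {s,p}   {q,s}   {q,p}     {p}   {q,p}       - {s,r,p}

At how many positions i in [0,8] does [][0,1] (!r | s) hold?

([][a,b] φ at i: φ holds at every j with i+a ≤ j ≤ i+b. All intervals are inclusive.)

7

Evaluate at each i in [0,8]:
  i=0: ✓ (all of [0,1])
  i=1: ✗ (fails at j=2)
  i=2: ✗ (fails at j=2)
  i=3: ✓ (all of [3,4])
  i=4: ✓ (all of [4,5])
  i=5: ✓ (all of [5,6])
  i=6: ✓ (all of [6,7])
  i=7: ✓ (all of [7,8])
  i=8: ✓ (all of [8,9])
Positions where it holds: {0, 3, 4, 5, 6, 7, 8} → 7.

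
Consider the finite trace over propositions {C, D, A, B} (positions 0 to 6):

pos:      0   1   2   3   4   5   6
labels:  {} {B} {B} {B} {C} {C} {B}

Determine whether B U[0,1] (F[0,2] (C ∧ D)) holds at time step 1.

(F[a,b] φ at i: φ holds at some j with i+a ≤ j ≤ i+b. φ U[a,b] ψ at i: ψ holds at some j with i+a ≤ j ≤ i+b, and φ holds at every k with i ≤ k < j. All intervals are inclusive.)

Need some j in [1,2] with F[0,2] (C ∧ D), and B at every k in [1,j-1].
  j=1: F[0,2] (C ∧ D) — fails (none in [1,3]).
  j=2: F[0,2] (C ∧ D) — fails (none in [2,4]).
No j in the window works → until fails.

No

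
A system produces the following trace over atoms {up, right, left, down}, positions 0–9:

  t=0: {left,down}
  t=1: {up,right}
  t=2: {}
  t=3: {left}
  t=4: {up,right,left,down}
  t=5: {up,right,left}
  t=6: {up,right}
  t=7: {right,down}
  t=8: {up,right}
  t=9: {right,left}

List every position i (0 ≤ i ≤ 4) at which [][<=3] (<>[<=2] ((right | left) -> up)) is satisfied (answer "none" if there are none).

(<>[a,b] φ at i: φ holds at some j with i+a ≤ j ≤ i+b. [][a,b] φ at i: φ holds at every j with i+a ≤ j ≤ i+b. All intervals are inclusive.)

0, 1, 2, 3, 4

Evaluate at each i in [0,4]:
  i=0: ✓ (all of [0,3])
  i=1: ✓ (all of [1,4])
  i=2: ✓ (all of [2,5])
  i=3: ✓ (all of [3,6])
  i=4: ✓ (all of [4,7])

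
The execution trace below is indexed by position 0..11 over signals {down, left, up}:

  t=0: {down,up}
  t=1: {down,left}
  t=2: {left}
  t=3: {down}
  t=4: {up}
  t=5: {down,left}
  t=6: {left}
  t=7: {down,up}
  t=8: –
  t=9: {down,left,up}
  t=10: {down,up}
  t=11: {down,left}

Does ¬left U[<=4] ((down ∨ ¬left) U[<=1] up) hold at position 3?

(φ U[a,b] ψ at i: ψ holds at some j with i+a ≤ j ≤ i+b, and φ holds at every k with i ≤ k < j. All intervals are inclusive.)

Need some j in [3,7] with ((down ∨ ¬left) U[<=1] up), and ¬left at every k in [3,j-1].
  j=3: ((down ∨ ¬left) U[<=1] up) holds; no prefix to check → satisfied.

Holds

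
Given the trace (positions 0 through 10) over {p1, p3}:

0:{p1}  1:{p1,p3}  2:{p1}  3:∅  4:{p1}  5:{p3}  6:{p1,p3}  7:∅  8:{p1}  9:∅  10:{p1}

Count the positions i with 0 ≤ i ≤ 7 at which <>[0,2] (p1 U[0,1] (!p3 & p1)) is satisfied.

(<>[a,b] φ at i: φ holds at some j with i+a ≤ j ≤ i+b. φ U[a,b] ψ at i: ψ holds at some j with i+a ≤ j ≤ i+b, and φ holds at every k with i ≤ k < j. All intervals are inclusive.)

7

Evaluate at each i in [0,7]:
  i=0: ✓ (witness j=0)
  i=1: ✓ (witness j=1)
  i=2: ✓ (witness j=2)
  i=3: ✓ (witness j=4)
  i=4: ✓ (witness j=4)
  i=5: ✗ (none in [5,7])
  i=6: ✓ (witness j=8)
  i=7: ✓ (witness j=8)
Positions where it holds: {0, 1, 2, 3, 4, 6, 7} → 7.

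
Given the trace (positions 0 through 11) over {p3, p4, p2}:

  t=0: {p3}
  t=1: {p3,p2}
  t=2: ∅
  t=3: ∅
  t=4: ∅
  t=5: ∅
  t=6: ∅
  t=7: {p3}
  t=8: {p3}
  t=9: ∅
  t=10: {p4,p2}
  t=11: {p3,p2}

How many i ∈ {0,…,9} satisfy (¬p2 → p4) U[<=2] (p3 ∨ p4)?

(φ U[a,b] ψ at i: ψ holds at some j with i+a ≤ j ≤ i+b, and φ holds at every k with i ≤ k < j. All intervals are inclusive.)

4

Evaluate at each i in [0,9]:
  i=0: ✓ (rhs at j=0)
  i=1: ✓ (rhs at j=1)
  i=2: ✗ (no rhs in [2,4])
  i=3: ✗ (no rhs in [3,5])
  i=4: ✗ (no rhs in [4,6])
  i=5: ✗ (lhs fails at k=5 before rhs at j=7)
  i=6: ✗ (lhs fails at k=6 before rhs at j=7)
  i=7: ✓ (rhs at j=7)
  i=8: ✓ (rhs at j=8)
  i=9: ✗ (lhs fails at k=9 before rhs at j=10)
Positions where it holds: {0, 1, 7, 8} → 4.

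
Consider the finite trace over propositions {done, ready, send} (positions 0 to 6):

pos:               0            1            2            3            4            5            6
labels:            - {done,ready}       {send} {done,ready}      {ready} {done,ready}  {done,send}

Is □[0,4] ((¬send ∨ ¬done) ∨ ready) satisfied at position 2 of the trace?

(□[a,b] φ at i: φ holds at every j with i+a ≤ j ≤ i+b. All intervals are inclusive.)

Check ((¬send ∨ ¬done) ∨ ready) at every j in [2,6]:
  j=2: true
  j=3: true
  j=4: true
  j=5: true
  j=6: false
Fails at j=6 → formula fails.

Does not hold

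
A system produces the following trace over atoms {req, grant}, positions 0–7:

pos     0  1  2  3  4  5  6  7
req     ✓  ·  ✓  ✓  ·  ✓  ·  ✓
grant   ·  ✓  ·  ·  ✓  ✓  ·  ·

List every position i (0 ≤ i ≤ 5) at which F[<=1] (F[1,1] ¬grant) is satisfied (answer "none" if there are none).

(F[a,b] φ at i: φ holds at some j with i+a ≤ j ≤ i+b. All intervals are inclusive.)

0, 1, 2, 4, 5

Evaluate at each i in [0,5]:
  i=0: ✓ (witness j=1)
  i=1: ✓ (witness j=1)
  i=2: ✓ (witness j=2)
  i=3: ✗ (none in [3,4])
  i=4: ✓ (witness j=5)
  i=5: ✓ (witness j=5)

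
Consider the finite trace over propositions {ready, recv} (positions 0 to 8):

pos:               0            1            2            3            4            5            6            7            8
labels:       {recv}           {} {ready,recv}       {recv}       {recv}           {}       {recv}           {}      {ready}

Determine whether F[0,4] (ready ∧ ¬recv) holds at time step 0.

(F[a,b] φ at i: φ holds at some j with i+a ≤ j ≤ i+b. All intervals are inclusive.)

Check (ready ∧ ¬recv) at each j in [0,4]:
  j=0: false
  j=1: false
  j=2: false
  j=3: false
  j=4: false
No position in the window satisfies it → formula fails.

Does not hold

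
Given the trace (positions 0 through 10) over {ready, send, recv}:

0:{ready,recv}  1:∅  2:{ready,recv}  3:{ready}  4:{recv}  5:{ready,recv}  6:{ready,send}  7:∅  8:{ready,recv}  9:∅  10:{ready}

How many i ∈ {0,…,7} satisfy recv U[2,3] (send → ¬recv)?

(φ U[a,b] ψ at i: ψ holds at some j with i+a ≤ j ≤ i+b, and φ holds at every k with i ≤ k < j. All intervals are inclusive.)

Evaluate at each i in [0,7]:
  i=0: ✗ (lhs fails at k=1 before rhs at j=2)
  i=1: ✗ (lhs fails at k=1 before rhs at j=3)
  i=2: ✗ (lhs fails at k=3 before rhs at j=4)
  i=3: ✗ (lhs fails at k=3 before rhs at j=5)
  i=4: ✓ (rhs at j=6; lhs holds on [4,5])
  i=5: ✗ (lhs fails at k=6 before rhs at j=7)
  i=6: ✗ (lhs fails at k=6 before rhs at j=8)
  i=7: ✗ (lhs fails at k=7 before rhs at j=9)
Positions where it holds: {4} → 1.

1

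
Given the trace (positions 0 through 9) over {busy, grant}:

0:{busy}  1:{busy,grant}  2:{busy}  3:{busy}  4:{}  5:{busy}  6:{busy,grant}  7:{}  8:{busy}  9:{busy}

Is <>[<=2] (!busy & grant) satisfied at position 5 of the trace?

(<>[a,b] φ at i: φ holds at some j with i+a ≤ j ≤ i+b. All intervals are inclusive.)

Does not hold

Check (!busy & grant) at each j in [5,7]:
  j=5: false
  j=6: false
  j=7: false
No position in the window satisfies it → formula fails.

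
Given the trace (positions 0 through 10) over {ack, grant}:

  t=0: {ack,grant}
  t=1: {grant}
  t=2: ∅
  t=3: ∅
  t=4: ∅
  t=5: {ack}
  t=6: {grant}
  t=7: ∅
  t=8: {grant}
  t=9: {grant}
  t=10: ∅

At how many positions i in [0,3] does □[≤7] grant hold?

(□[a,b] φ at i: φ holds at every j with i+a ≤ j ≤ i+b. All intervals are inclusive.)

0

Evaluate at each i in [0,3]:
  i=0: ✗ (fails at j=2)
  i=1: ✗ (fails at j=2)
  i=2: ✗ (fails at j=2)
  i=3: ✗ (fails at j=3)
Positions where it holds: {} → 0.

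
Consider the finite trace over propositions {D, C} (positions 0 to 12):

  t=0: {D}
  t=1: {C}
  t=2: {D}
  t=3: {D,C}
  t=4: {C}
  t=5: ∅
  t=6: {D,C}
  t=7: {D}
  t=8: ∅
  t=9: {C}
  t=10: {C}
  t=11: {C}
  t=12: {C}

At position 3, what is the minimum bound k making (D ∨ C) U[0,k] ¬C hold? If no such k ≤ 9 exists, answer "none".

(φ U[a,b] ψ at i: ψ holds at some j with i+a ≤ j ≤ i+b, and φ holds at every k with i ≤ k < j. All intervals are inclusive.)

2

Need earliest j ≥ 3 with ¬C, and (D ∨ C) at every k in [3,j-1].
  j=3: rhs fails.
  j=4: rhs fails.
  j=5: rhs holds; lhs holds on [3,4]. k = 2.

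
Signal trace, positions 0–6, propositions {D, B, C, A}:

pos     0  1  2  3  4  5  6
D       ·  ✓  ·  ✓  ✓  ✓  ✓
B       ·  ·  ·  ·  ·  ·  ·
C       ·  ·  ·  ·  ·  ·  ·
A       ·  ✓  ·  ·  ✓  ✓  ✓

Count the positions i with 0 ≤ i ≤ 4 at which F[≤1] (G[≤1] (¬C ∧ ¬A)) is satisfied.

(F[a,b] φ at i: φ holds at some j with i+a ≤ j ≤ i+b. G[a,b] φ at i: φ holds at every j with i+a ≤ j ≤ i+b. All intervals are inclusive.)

2

Evaluate at each i in [0,4]:
  i=0: ✗ (none in [0,1])
  i=1: ✓ (witness j=2)
  i=2: ✓ (witness j=2)
  i=3: ✗ (none in [3,4])
  i=4: ✗ (none in [4,5])
Positions where it holds: {1, 2} → 2.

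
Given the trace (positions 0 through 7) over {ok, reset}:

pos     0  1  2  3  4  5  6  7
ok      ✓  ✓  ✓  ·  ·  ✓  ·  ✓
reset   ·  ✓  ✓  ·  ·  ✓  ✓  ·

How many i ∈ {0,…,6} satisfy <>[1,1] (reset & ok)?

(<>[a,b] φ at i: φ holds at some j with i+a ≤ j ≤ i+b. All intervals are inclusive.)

3

Evaluate at each i in [0,6]:
  i=0: ✓ (witness j=1)
  i=1: ✓ (witness j=2)
  i=2: ✗ (none in [3,3])
  i=3: ✗ (none in [4,4])
  i=4: ✓ (witness j=5)
  i=5: ✗ (none in [6,6])
  i=6: ✗ (none in [7,7])
Positions where it holds: {0, 1, 4} → 3.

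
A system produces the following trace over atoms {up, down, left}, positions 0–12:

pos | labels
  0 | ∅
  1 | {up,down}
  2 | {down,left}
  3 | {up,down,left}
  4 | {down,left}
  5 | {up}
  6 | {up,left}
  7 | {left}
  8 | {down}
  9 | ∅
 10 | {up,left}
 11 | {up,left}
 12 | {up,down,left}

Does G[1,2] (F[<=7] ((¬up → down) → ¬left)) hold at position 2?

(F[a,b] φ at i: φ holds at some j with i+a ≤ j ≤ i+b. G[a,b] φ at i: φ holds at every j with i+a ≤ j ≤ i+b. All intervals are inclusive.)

True

Check F[<=7] ((¬up → down) → ¬left) at every j in [3,4]:
  j=3: holds (witness at 5)
  j=4: holds (witness at 5)
All positions satisfy it → formula holds.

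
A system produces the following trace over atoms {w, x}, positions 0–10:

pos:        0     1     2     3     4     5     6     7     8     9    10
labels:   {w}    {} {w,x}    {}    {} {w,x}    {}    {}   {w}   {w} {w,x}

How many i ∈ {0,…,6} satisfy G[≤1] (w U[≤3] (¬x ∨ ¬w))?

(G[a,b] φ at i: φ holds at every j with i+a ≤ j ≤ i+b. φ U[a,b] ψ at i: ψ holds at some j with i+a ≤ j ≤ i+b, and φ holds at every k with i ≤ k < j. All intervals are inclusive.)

Evaluate at each i in [0,6]:
  i=0: ✓ (all of [0,1])
  i=1: ✓ (all of [1,2])
  i=2: ✓ (all of [2,3])
  i=3: ✓ (all of [3,4])
  i=4: ✓ (all of [4,5])
  i=5: ✓ (all of [5,6])
  i=6: ✓ (all of [6,7])
Positions where it holds: {0, 1, 2, 3, 4, 5, 6} → 7.

7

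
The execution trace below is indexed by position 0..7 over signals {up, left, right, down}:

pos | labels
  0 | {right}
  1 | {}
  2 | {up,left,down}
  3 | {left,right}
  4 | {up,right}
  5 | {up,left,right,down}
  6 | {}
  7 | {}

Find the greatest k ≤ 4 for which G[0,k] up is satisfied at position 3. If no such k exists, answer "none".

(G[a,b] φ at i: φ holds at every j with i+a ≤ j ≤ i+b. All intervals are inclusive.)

up must hold from j=3 onward; find where it first fails.
  j=3: fails → no k works.

none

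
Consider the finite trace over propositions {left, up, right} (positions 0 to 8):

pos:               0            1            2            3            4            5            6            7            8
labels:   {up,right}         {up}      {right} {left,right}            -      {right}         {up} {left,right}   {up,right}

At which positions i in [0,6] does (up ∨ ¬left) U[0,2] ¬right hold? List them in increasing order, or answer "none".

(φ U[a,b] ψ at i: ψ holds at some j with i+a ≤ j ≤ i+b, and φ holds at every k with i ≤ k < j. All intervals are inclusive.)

0, 1, 4, 5, 6

Evaluate at each i in [0,6]:
  i=0: ✓ (rhs at j=1; lhs holds on [0,0])
  i=1: ✓ (rhs at j=1)
  i=2: ✗ (lhs fails at k=3 before rhs at j=4)
  i=3: ✗ (lhs fails at k=3 before rhs at j=4)
  i=4: ✓ (rhs at j=4)
  i=5: ✓ (rhs at j=6; lhs holds on [5,5])
  i=6: ✓ (rhs at j=6)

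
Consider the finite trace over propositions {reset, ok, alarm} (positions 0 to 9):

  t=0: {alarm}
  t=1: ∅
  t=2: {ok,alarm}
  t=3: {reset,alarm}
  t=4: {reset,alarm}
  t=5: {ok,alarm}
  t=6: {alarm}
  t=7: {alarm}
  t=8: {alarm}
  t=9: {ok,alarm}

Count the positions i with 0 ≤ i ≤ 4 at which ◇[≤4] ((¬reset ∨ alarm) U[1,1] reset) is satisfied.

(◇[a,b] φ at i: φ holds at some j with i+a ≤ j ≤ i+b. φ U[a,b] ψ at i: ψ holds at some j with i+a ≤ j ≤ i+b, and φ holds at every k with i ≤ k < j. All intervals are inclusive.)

4

Evaluate at each i in [0,4]:
  i=0: ✓ (witness j=2)
  i=1: ✓ (witness j=2)
  i=2: ✓ (witness j=2)
  i=3: ✓ (witness j=3)
  i=4: ✗ (none in [4,8])
Positions where it holds: {0, 1, 2, 3} → 4.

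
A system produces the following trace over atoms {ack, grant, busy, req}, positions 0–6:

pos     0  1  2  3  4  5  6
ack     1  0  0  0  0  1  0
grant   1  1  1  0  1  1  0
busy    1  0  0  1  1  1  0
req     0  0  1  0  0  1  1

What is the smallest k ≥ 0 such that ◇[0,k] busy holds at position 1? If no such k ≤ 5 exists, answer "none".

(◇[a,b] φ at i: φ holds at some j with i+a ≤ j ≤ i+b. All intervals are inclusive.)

Scan j = 1,2,… for busy:
  j=1: fails
  j=2: fails
  j=3: holds
First hit at j=3, so smallest k = 3-1 = 2.

2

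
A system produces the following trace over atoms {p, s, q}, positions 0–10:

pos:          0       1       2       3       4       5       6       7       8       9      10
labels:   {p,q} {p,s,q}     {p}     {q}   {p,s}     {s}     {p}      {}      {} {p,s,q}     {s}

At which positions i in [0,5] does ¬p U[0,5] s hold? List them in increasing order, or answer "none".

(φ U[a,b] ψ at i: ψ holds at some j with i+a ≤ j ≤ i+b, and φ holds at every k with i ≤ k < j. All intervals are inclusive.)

Evaluate at each i in [0,5]:
  i=0: ✗ (lhs fails at k=0 before rhs at j=1)
  i=1: ✓ (rhs at j=1)
  i=2: ✗ (lhs fails at k=2 before rhs at j=4)
  i=3: ✓ (rhs at j=4; lhs holds on [3,3])
  i=4: ✓ (rhs at j=4)
  i=5: ✓ (rhs at j=5)

1, 3, 4, 5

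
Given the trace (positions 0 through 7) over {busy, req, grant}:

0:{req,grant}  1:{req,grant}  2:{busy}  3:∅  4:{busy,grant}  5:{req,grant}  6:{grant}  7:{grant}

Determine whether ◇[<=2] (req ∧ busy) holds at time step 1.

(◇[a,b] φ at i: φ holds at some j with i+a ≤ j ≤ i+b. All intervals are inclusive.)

Does not hold

Check (req ∧ busy) at each j in [1,3]:
  j=1: false
  j=2: false
  j=3: false
No position in the window satisfies it → formula fails.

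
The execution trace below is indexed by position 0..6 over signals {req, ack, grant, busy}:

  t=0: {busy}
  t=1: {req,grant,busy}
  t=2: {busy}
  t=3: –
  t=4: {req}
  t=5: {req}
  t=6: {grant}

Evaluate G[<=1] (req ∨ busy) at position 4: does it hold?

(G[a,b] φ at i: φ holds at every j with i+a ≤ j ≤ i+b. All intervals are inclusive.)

Check (req ∨ busy) at every j in [4,5]:
  j=4: true
  j=5: true
All positions satisfy it → formula holds.

Yes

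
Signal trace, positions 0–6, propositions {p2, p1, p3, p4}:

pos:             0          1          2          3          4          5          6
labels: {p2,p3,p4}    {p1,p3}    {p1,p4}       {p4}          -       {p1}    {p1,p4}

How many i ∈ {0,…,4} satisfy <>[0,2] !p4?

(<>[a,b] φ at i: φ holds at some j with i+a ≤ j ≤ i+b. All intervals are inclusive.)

5

Evaluate at each i in [0,4]:
  i=0: ✓ (witness j=1)
  i=1: ✓ (witness j=1)
  i=2: ✓ (witness j=4)
  i=3: ✓ (witness j=4)
  i=4: ✓ (witness j=4)
Positions where it holds: {0, 1, 2, 3, 4} → 5.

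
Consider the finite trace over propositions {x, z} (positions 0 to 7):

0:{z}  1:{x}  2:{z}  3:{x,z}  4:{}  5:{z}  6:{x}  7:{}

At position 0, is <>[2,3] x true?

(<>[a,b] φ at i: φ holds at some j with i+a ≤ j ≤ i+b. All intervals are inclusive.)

True

Check x at each j in [2,3]:
  j=2: false
  j=3: true
Found at j=3 → formula holds.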